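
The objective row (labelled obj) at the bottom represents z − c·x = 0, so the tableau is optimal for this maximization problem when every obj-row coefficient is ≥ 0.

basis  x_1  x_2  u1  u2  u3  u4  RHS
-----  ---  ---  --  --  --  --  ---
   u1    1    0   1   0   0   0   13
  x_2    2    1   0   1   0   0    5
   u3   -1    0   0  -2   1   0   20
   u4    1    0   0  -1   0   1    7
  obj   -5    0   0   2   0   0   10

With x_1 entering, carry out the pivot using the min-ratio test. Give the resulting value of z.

Ratio test on column x_1 — row 1: 13/1 = 13; row 2: 5/2 = 5/2; row 3: entry -1 ≤ 0; row 4: 7/1 = 7. Minimum is 5/2 at row 2 (x_2 leaves); pivot element 2.
Pivot on row 2; the obj-row RHS becomes 10 − (-5)·(5/2) = 45/2.

45/2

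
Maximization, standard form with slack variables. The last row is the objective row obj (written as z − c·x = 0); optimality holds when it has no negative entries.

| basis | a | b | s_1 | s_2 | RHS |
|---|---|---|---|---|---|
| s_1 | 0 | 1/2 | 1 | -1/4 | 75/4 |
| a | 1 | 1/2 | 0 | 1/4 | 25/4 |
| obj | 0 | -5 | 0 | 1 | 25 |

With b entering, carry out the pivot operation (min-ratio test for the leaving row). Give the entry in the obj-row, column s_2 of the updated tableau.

7/2

Ratio test on column b — row 1: (75/4)/(1/2) = 75/2; row 2: (25/4)/(1/2) = 25/2. Minimum is 25/2 at row 2 (a leaves); pivot element 1/2.
Divide row 2 by 1/2; eliminate column b from the other rows.
obj-row update in column s_2: 1 − (-5)·(1/2) = 7/2.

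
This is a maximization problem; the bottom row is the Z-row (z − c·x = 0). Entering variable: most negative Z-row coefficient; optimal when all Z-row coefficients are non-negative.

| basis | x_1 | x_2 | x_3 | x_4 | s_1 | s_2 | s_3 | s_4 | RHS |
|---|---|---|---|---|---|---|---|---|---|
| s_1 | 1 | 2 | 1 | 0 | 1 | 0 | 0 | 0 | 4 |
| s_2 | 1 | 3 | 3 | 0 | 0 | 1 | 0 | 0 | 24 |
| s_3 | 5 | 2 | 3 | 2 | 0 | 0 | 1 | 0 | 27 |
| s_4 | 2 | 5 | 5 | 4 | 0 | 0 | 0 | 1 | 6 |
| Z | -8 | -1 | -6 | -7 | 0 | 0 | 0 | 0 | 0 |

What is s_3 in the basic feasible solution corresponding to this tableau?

s_3 is basic (row 3); its value is the RHS of that row, 27.

27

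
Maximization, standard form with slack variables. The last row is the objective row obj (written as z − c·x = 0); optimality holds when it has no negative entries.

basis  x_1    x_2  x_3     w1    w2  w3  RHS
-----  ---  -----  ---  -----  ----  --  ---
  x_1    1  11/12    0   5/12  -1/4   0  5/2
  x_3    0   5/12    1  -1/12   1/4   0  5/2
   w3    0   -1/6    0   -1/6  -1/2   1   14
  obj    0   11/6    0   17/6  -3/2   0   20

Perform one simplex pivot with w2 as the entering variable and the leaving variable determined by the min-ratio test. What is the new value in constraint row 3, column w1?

-1/3

Ratio test on column w2 — row 1: entry -1/4 ≤ 0; row 2: (5/2)/(1/4) = 10; row 3: entry -1/2 ≤ 0. Minimum is 10 at row 2 (x_3 leaves); pivot element 1/4.
Divide row 2 by 1/4; eliminate column w2 from the other rows.
Row 3 update in column w1: -1/6 − (-1/2)·(-1/3) = -1/3.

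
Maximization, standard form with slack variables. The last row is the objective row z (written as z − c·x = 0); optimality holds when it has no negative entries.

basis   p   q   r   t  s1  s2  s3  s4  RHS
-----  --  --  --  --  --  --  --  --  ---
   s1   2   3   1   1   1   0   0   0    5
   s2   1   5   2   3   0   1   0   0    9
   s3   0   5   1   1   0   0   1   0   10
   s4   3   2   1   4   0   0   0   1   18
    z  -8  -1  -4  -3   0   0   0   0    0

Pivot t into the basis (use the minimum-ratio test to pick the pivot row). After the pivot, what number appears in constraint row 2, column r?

2/3

Ratio test on column t — row 1: 5/1 = 5; row 2: 9/3 = 3; row 3: 10/1 = 10; row 4: 18/4 = 9/2. Minimum is 3 at row 2 (s2 leaves); pivot element 3.
Divide row 2 by 3; eliminate column t from the other rows.
In the new row 2, the r entry is the old entry divided by the pivot: 2/3 = 2/3.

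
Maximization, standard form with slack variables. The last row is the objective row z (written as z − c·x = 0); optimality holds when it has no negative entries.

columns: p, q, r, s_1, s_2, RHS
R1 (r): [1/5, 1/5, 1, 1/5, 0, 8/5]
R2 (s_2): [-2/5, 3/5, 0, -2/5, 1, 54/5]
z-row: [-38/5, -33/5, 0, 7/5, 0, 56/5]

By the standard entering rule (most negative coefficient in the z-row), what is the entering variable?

Negative z-row entries: p: -38/5, q: -33/5.
The most negative is -38/5 in column p, so p enters.

p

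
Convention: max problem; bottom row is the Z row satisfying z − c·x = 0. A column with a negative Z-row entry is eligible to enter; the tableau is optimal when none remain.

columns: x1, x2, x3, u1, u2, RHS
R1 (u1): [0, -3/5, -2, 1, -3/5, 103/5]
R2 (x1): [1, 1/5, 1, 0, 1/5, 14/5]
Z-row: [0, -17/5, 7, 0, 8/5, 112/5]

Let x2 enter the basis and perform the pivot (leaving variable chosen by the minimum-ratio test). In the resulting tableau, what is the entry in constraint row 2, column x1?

Ratio test on column x2 — row 1: entry -3/5 ≤ 0; row 2: (14/5)/(1/5) = 14. Minimum is 14 at row 2 (x1 leaves); pivot element 1/5.
Divide row 2 by 1/5; eliminate column x2 from the other rows.
In the new row 2, the x1 entry is the old entry divided by the pivot: 1/(1/5) = 5.

5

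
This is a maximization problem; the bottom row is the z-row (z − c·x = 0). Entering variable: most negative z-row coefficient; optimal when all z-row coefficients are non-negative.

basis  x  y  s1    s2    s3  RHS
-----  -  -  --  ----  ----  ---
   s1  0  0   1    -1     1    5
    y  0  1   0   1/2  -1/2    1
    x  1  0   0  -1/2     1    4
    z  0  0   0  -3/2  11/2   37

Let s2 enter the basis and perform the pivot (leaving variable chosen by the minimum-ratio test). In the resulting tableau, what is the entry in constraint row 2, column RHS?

2

Ratio test on column s2 — row 1: entry -1 ≤ 0; row 2: 1/(1/2) = 2; row 3: entry -1/2 ≤ 0. Minimum is 2 at row 2 (y leaves); pivot element 1/2.
Divide row 2 by 1/2; eliminate column s2 from the other rows.
In the new row 2, the RHS entry is the old entry divided by the pivot: 1/(1/2) = 2.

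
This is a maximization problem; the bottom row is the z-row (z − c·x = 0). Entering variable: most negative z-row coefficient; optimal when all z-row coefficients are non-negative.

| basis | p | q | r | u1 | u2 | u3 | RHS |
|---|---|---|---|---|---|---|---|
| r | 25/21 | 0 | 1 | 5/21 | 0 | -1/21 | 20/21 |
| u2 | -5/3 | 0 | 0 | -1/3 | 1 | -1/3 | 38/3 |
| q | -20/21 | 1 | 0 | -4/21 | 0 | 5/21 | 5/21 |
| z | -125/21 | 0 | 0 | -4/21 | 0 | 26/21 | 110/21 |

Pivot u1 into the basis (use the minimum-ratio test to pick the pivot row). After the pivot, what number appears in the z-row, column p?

Ratio test on column u1 — row 1: (20/21)/(5/21) = 4; row 2: entry -1/3 ≤ 0; row 3: entry -4/21 ≤ 0. Minimum is 4 at row 1 (r leaves); pivot element 5/21.
Divide row 1 by 5/21; eliminate column u1 from the other rows.
z-row update in column p: -125/21 − (-4/21)·5 = -5.

-5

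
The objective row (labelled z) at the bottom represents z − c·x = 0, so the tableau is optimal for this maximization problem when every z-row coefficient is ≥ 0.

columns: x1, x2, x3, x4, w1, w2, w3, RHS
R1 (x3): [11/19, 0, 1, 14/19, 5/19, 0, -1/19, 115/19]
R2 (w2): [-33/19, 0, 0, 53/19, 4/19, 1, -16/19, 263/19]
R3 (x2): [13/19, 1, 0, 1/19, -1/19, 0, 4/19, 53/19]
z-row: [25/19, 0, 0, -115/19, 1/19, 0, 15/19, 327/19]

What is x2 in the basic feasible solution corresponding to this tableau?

53/19

x2 is basic (row 3); its value is the RHS of that row, 53/19.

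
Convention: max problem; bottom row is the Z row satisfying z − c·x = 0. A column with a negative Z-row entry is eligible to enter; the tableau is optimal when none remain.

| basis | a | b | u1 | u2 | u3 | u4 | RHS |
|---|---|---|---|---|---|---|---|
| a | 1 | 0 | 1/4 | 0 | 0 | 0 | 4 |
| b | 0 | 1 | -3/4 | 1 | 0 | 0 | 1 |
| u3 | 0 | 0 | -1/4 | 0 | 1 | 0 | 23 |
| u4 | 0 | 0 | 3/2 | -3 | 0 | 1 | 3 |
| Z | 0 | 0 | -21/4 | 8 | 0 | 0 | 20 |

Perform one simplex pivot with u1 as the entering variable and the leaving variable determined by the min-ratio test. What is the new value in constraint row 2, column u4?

Ratio test on column u1 — row 1: 4/(1/4) = 16; row 2: entry -3/4 ≤ 0; row 3: entry -1/4 ≤ 0; row 4: 3/(3/2) = 2. Minimum is 2 at row 4 (u4 leaves); pivot element 3/2.
Divide row 4 by 3/2; eliminate column u1 from the other rows.
Row 2 update in column u4: 0 − (-3/4)·(2/3) = 1/2.

1/2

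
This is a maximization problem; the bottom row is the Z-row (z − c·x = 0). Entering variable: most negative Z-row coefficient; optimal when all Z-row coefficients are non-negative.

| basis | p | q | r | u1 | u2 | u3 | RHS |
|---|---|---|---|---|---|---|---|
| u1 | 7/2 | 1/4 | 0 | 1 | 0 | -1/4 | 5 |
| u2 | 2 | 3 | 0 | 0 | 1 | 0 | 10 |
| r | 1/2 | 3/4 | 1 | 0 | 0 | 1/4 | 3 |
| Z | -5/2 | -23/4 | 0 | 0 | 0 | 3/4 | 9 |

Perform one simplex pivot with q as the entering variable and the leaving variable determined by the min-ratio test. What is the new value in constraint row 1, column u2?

Ratio test on column q — row 1: 5/(1/4) = 20; row 2: 10/3 = 10/3; row 3: 3/(3/4) = 4. Minimum is 10/3 at row 2 (u2 leaves); pivot element 3.
Divide row 2 by 3; eliminate column q from the other rows.
Row 1 update in column u2: 0 − (1/4)·(1/3) = -1/12.

-1/12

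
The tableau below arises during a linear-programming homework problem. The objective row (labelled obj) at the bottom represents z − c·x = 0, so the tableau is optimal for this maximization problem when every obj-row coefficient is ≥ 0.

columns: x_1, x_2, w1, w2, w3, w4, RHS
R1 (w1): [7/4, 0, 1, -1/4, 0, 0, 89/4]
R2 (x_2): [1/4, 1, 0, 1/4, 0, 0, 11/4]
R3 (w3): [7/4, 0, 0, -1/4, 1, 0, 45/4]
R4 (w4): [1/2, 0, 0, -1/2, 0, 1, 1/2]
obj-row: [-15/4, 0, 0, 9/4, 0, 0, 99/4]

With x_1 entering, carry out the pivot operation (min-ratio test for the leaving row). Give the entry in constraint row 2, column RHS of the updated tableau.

Ratio test on column x_1 — row 1: (89/4)/(7/4) = 89/7; row 2: (11/4)/(1/4) = 11; row 3: (45/4)/(7/4) = 45/7; row 4: (1/2)/(1/2) = 1. Minimum is 1 at row 4 (w4 leaves); pivot element 1/2.
Divide row 4 by 1/2; eliminate column x_1 from the other rows.
Row 2 update in column RHS: 11/4 − (1/4)·1 = 5/2.

5/2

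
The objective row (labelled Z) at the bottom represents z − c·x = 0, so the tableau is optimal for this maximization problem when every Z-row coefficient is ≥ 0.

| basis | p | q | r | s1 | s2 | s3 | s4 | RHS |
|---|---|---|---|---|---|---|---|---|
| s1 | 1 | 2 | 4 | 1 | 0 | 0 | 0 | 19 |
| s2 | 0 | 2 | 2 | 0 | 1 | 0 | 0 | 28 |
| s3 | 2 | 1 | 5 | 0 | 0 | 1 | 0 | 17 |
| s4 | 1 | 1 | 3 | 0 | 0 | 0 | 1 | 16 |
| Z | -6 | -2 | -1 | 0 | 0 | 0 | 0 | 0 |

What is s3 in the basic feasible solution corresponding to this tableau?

17

s3 is basic (row 3); its value is the RHS of that row, 17.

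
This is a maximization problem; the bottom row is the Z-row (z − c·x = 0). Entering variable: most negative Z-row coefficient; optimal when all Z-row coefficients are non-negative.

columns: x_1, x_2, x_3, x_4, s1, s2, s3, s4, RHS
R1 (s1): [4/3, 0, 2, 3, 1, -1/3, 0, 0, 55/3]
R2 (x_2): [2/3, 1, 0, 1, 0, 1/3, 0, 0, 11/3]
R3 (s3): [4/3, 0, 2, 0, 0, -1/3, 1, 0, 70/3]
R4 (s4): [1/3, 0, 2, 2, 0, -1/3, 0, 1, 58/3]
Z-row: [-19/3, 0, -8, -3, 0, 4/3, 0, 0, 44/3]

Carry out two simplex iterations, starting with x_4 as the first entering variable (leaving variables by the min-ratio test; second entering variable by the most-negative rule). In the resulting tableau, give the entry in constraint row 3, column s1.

-1

Ratio test on column x_4 — row 1: (55/3)/3 = 55/9; row 2: (11/3)/1 = 11/3; row 3: entry 0 ≤ 0; row 4: (58/3)/2 = 29/3. Minimum is 11/3 at row 2 (x_2 leaves); pivot element 1.
Divide row 2 by 1; eliminate column x_4 from the other rows.
Second iteration: most negative Z-row entry is -8 in column x_3, so x_3 enters.
Ratio test on column x_3 — row 1: (22/3)/2 = 11/3; row 2: entry 0 ≤ 0; row 3: (70/3)/2 = 35/3; row 4: 12/2 = 6. Minimum is 11/3 at row 1 (s1 leaves); pivot element 2.
Divide row 1 by 2; eliminate column x_3 from the other rows.
After both pivots, the entry at constraint row 3, column s1 is -1.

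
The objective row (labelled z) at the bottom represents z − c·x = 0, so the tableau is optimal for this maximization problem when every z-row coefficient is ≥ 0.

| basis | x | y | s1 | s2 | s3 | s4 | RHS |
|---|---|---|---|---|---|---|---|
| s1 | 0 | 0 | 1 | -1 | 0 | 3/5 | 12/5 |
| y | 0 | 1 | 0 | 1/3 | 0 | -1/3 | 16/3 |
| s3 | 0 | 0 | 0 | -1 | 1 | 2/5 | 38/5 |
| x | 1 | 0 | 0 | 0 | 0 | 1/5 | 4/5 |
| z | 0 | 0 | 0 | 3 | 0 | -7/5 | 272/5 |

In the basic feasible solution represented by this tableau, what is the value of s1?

s1 is basic (row 1); its value is the RHS of that row, 12/5.

12/5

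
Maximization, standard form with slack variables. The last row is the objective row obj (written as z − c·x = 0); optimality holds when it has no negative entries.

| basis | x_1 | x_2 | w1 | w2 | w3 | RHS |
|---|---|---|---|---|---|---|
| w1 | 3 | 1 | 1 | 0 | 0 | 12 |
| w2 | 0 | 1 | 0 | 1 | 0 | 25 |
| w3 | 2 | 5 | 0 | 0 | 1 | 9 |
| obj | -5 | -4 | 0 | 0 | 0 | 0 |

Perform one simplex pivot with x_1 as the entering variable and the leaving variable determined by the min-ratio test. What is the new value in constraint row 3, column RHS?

Ratio test on column x_1 — row 1: 12/3 = 4; row 2: entry 0 ≤ 0; row 3: 9/2 = 9/2. Minimum is 4 at row 1 (w1 leaves); pivot element 3.
Divide row 1 by 3; eliminate column x_1 from the other rows.
Row 3 update in column RHS: 9 − 2·4 = 1.

1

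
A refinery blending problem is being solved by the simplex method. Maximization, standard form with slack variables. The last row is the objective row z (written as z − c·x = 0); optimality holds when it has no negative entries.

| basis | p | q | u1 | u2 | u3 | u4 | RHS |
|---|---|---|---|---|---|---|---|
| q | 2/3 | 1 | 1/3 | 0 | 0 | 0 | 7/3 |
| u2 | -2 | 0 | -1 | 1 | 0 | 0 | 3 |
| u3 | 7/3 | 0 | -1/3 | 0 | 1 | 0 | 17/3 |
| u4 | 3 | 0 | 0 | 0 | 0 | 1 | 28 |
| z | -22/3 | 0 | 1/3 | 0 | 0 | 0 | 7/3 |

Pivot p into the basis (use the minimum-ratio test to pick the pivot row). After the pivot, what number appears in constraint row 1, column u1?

Ratio test on column p — row 1: (7/3)/(2/3) = 7/2; row 2: entry -2 ≤ 0; row 3: (17/3)/(7/3) = 17/7; row 4: 28/3 = 28/3. Minimum is 17/7 at row 3 (u3 leaves); pivot element 7/3.
Divide row 3 by 7/3; eliminate column p from the other rows.
Row 1 update in column u1: 1/3 − (2/3)·(-1/7) = 3/7.

3/7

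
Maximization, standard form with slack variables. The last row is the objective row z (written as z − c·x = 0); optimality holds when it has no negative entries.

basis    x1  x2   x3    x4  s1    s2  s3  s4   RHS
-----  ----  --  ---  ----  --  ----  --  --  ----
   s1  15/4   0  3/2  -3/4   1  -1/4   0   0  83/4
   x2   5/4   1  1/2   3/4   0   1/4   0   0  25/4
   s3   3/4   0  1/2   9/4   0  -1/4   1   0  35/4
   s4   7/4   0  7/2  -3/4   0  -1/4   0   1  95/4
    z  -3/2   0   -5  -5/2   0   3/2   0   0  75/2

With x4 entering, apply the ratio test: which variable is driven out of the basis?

s3

Column x4 entries and ratios — s1: -3/4 ≤ 0, skip; x2: (25/4)/(3/4) = 25/3; s3: (35/4)/(9/4) = 35/9; s4: -3/4 ≤ 0, skip.
Smallest ratio is 35/9 in the row of s3, so s3 leaves.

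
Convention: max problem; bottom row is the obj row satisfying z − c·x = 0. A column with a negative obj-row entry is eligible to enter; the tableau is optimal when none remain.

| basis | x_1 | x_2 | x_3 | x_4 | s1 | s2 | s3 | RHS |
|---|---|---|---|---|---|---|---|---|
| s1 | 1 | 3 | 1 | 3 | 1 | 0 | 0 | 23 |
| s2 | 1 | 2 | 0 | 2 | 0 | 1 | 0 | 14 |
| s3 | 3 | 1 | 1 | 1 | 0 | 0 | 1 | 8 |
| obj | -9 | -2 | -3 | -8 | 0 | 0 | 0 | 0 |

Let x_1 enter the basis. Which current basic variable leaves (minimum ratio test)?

s3

Column x_1 entries and ratios — s1: 23/1 = 23; s2: 14/1 = 14; s3: 8/3 = 8/3.
Smallest ratio is 8/3 in the row of s3, so s3 leaves.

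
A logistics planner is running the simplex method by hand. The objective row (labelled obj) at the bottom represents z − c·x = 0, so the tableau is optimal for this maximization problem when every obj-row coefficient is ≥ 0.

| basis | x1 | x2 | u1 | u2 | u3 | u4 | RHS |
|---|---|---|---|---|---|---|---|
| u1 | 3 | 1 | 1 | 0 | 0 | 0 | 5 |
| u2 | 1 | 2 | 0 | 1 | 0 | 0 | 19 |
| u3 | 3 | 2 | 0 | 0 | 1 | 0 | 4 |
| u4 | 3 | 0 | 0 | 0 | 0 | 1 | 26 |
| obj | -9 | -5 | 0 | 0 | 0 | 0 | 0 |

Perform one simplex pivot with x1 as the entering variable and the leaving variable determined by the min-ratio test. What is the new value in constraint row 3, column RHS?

4/3

Ratio test on column x1 — row 1: 5/3 = 5/3; row 2: 19/1 = 19; row 3: 4/3 = 4/3; row 4: 26/3 = 26/3. Minimum is 4/3 at row 3 (u3 leaves); pivot element 3.
Divide row 3 by 3; eliminate column x1 from the other rows.
In the new row 3, the RHS entry is the old entry divided by the pivot: 4/3 = 4/3.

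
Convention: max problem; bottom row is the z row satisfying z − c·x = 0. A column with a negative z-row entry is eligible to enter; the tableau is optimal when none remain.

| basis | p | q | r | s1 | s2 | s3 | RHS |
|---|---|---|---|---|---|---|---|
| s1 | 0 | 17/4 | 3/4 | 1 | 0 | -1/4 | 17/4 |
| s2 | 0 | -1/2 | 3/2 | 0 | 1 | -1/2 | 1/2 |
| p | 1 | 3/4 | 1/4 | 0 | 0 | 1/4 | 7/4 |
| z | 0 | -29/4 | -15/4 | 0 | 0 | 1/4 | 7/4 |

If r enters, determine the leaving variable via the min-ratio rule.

s2

Column r entries and ratios — s1: (17/4)/(3/4) = 17/3; s2: (1/2)/(3/2) = 1/3; p: (7/4)/(1/4) = 7.
Smallest ratio is 1/3 in the row of s2, so s2 leaves.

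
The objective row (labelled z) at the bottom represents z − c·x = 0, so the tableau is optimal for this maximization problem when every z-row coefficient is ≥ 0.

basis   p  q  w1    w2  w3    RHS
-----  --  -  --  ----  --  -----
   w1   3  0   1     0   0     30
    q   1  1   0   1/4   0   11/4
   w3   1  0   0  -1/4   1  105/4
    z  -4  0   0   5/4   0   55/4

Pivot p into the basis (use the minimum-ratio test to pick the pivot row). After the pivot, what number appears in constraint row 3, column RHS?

47/2

Ratio test on column p — row 1: 30/3 = 10; row 2: (11/4)/1 = 11/4; row 3: (105/4)/1 = 105/4. Minimum is 11/4 at row 2 (q leaves); pivot element 1.
Divide row 2 by 1; eliminate column p from the other rows.
Row 3 update in column RHS: 105/4 − 1·(11/4) = 47/2.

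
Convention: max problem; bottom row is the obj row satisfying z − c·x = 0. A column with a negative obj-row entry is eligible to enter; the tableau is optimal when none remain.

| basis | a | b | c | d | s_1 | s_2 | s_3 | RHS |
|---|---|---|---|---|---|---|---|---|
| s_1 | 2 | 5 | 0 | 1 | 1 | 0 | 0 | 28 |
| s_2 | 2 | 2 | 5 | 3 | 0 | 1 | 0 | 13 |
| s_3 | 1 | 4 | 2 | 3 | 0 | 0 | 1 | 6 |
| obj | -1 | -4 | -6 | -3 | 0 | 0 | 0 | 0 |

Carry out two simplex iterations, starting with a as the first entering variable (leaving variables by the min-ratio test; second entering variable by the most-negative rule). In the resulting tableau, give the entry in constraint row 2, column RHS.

Ratio test on column a — row 1: 28/2 = 14; row 2: 13/2 = 13/2; row 3: 6/1 = 6. Minimum is 6 at row 3 (s_3 leaves); pivot element 1.
Divide row 3 by 1; eliminate column a from the other rows.
Second iteration: most negative obj-row entry is -4 in column c, so c enters.
Ratio test on column c — row 1: entry -4 ≤ 0; row 2: 1/1 = 1; row 3: 6/2 = 3. Minimum is 1 at row 2 (s_2 leaves); pivot element 1.
Divide row 2 by 1; eliminate column c from the other rows.
After both pivots, the entry at constraint row 2, column RHS is 1.

1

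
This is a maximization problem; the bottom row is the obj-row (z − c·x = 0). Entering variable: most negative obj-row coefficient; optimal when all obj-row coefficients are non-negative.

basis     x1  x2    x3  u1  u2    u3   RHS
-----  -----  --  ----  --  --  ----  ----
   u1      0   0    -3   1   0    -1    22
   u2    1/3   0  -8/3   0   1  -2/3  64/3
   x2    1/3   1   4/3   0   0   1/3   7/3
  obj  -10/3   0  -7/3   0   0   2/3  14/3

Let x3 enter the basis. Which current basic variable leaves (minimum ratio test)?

Column x3 entries and ratios — u1: -3 ≤ 0, skip; u2: -8/3 ≤ 0, skip; x2: (7/3)/(4/3) = 7/4.
Smallest ratio is 7/4 in the row of x2, so x2 leaves.

x2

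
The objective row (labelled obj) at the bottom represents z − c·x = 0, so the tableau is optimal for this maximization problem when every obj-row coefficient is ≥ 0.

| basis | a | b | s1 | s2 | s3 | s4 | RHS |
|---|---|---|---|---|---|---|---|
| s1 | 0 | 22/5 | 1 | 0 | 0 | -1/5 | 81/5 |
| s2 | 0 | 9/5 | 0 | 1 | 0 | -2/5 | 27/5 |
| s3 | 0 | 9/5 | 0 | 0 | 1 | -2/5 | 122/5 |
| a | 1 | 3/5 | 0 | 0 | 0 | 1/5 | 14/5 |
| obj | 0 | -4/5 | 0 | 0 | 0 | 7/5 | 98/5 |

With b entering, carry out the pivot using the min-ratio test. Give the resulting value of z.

22

Ratio test on column b — row 1: (81/5)/(22/5) = 81/22; row 2: (27/5)/(9/5) = 3; row 3: (122/5)/(9/5) = 122/9; row 4: (14/5)/(3/5) = 14/3. Minimum is 3 at row 2 (s2 leaves); pivot element 9/5.
Pivot on row 2; the obj-row RHS becomes 98/5 − (-4/5)·3 = 22.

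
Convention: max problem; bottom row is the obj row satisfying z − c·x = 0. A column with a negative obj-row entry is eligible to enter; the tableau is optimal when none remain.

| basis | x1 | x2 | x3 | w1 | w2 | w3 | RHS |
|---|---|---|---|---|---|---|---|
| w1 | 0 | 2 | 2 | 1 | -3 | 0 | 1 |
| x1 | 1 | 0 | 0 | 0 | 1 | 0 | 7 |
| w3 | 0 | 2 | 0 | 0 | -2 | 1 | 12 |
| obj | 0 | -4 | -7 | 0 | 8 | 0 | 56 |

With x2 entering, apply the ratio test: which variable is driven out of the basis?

Column x2 entries and ratios — w1: 1/2 = 1/2; x1: 0 ≤ 0, skip; w3: 12/2 = 6.
Smallest ratio is 1/2 in the row of w1, so w1 leaves.

w1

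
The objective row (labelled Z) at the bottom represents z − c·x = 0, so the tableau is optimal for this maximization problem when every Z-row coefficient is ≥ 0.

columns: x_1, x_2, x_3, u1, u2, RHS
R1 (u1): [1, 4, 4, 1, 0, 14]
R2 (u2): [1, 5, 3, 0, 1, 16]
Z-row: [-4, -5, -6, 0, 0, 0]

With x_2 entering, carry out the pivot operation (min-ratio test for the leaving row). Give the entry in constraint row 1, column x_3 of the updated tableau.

8/5

Ratio test on column x_2 — row 1: 14/4 = 7/2; row 2: 16/5 = 16/5. Minimum is 16/5 at row 2 (u2 leaves); pivot element 5.
Divide row 2 by 5; eliminate column x_2 from the other rows.
Row 1 update in column x_3: 4 − 4·(3/5) = 8/5.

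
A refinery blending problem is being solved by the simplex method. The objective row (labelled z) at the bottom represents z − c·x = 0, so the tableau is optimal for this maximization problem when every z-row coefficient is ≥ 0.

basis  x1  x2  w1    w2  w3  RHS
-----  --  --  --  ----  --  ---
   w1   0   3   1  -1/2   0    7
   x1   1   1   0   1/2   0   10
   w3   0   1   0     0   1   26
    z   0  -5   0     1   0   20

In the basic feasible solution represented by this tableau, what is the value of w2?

0

w2 is not in the basis, so in the current basic feasible solution w2 = 0.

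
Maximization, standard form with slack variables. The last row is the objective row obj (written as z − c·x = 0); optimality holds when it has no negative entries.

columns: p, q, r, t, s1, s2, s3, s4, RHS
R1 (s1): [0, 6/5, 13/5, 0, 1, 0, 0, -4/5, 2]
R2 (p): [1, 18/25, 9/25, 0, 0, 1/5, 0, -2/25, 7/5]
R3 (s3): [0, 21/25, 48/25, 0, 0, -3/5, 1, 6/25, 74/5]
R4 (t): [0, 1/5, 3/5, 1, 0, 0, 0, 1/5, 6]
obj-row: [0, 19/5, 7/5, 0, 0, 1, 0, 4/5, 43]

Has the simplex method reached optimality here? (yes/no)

yes

Every obj-row coefficient is ≥ 0, so the tableau is optimal.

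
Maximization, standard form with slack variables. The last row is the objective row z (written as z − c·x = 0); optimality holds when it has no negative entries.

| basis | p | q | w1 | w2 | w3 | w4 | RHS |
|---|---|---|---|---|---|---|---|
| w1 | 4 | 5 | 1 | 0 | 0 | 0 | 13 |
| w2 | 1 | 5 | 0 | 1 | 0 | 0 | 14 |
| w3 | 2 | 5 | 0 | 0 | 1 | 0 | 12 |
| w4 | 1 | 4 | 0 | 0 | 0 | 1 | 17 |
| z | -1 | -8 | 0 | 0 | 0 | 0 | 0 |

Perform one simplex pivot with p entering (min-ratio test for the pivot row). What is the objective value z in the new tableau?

Ratio test on column p — row 1: 13/4 = 13/4; row 2: 14/1 = 14; row 3: 12/2 = 6; row 4: 17/1 = 17. Minimum is 13/4 at row 1 (w1 leaves); pivot element 4.
Pivot on row 1; the z-row RHS becomes 0 − (-1)·(13/4) = 13/4.

13/4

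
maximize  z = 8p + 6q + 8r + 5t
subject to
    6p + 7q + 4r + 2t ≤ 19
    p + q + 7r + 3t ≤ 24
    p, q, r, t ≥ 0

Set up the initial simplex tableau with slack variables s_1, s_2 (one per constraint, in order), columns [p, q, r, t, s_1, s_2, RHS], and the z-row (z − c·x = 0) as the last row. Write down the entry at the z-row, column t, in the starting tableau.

-5

The z-row carries the negated objective coefficients: the t entry is -5.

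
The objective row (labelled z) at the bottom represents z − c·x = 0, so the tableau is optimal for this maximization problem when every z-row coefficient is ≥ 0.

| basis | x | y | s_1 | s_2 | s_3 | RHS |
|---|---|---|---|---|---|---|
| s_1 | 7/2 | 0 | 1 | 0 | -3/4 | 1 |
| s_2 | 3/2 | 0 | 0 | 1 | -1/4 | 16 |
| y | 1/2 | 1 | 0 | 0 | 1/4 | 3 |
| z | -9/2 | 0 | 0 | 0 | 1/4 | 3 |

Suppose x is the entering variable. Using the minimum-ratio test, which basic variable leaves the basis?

s_1

Column x entries and ratios — s_1: 1/(7/2) = 2/7; s_2: 16/(3/2) = 32/3; y: 3/(1/2) = 6.
Smallest ratio is 2/7 in the row of s_1, so s_1 leaves.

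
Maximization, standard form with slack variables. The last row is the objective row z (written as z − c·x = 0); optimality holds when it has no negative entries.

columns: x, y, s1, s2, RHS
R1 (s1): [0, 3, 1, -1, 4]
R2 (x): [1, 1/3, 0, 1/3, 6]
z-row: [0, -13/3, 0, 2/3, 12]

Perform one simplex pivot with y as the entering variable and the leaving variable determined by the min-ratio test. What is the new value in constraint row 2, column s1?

Ratio test on column y — row 1: 4/3 = 4/3; row 2: 6/(1/3) = 18. Minimum is 4/3 at row 1 (s1 leaves); pivot element 3.
Divide row 1 by 3; eliminate column y from the other rows.
Row 2 update in column s1: 0 − (1/3)·(1/3) = -1/9.

-1/9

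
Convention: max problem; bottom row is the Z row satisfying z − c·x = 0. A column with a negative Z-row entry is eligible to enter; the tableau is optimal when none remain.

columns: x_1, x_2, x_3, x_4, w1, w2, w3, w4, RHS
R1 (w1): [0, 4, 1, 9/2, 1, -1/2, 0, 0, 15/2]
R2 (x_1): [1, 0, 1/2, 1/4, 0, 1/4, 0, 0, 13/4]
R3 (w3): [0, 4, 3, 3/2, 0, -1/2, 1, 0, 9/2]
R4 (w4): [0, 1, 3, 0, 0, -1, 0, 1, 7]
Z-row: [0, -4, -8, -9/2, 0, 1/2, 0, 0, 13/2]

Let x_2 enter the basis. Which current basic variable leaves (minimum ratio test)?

Column x_2 entries and ratios — w1: (15/2)/4 = 15/8; x_1: 0 ≤ 0, skip; w3: (9/2)/4 = 9/8; w4: 7/1 = 7.
Smallest ratio is 9/8 in the row of w3, so w3 leaves.

w3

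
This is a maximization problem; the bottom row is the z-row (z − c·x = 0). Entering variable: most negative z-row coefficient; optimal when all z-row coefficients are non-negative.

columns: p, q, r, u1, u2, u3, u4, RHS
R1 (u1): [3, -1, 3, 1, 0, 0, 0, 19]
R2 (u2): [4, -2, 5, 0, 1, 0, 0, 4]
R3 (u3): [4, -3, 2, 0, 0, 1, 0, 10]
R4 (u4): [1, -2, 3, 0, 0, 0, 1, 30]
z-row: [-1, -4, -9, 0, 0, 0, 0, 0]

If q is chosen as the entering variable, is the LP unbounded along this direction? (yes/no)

yes

Every constraint-row entry in column q is ≤ 0, so increasing q is unbounded.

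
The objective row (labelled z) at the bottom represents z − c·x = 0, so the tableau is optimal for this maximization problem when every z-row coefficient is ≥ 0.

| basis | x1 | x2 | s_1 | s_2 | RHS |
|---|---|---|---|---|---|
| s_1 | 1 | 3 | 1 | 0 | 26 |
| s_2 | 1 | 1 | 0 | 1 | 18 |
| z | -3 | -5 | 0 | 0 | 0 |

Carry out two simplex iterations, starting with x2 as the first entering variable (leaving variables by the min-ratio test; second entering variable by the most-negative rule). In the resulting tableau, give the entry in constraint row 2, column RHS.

14

Ratio test on column x2 — row 1: 26/3 = 26/3; row 2: 18/1 = 18. Minimum is 26/3 at row 1 (s_1 leaves); pivot element 3.
Divide row 1 by 3; eliminate column x2 from the other rows.
Second iteration: most negative z-row entry is -4/3 in column x1, so x1 enters.
Ratio test on column x1 — row 1: (26/3)/(1/3) = 26; row 2: (28/3)/(2/3) = 14. Minimum is 14 at row 2 (s_2 leaves); pivot element 2/3.
Divide row 2 by 2/3; eliminate column x1 from the other rows.
After both pivots, the entry at constraint row 2, column RHS is 14.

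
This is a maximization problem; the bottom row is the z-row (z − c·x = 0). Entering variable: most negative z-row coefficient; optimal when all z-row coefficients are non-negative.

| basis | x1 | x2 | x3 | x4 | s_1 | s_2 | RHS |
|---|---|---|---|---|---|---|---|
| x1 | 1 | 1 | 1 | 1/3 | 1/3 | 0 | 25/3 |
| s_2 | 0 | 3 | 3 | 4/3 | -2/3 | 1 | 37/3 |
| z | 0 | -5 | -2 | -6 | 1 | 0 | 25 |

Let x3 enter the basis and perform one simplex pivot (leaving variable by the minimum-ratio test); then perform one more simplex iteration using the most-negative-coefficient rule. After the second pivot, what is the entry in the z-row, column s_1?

Ratio test on column x3 — row 1: (25/3)/1 = 25/3; row 2: (37/3)/3 = 37/9. Minimum is 37/9 at row 2 (s_2 leaves); pivot element 3.
Divide row 2 by 3; eliminate column x3 from the other rows.
Second iteration: most negative z-row entry is -46/9 in column x4, so x4 enters.
Ratio test on column x4 — row 1: entry -1/9 ≤ 0; row 2: (37/9)/(4/9) = 37/4. Minimum is 37/4 at row 2 (x3 leaves); pivot element 4/9.
Divide row 2 by 4/9; eliminate column x4 from the other rows.
After both pivots, the entry at the z-row, column s_1 is -2.

-2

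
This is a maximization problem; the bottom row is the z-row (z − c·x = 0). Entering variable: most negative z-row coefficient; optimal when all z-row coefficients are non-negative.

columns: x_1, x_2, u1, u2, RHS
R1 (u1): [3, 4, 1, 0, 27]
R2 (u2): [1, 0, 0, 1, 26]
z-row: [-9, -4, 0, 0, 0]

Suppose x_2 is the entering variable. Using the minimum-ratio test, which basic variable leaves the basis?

Column x_2 entries and ratios — u1: 27/4 = 27/4; u2: 0 ≤ 0, skip.
Smallest ratio is 27/4 in the row of u1, so u1 leaves.

u1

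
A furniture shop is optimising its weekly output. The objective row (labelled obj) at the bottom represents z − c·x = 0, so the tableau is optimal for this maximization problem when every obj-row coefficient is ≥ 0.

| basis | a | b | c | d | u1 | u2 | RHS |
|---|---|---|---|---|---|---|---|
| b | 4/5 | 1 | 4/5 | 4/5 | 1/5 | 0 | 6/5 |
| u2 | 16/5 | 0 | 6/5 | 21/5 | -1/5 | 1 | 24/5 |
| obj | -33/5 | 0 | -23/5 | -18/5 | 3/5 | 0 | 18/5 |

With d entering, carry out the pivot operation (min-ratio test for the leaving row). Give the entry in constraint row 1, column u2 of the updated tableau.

Ratio test on column d — row 1: (6/5)/(4/5) = 3/2; row 2: (24/5)/(21/5) = 8/7. Minimum is 8/7 at row 2 (u2 leaves); pivot element 21/5.
Divide row 2 by 21/5; eliminate column d from the other rows.
Row 1 update in column u2: 0 − (4/5)·(5/21) = -4/21.

-4/21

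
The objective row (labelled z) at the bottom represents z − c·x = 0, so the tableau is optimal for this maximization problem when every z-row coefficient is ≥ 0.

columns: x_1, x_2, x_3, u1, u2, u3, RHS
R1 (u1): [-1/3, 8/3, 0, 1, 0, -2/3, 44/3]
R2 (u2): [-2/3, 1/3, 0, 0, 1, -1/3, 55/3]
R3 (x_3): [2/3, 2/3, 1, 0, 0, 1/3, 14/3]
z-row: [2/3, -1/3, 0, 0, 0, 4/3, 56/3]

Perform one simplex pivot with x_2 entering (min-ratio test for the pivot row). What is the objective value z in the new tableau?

Ratio test on column x_2 — row 1: (44/3)/(8/3) = 11/2; row 2: (55/3)/(1/3) = 55; row 3: (14/3)/(2/3) = 7. Minimum is 11/2 at row 1 (u1 leaves); pivot element 8/3.
Pivot on row 1; the z-row RHS becomes 56/3 − (-1/3)·(11/2) = 41/2.

41/2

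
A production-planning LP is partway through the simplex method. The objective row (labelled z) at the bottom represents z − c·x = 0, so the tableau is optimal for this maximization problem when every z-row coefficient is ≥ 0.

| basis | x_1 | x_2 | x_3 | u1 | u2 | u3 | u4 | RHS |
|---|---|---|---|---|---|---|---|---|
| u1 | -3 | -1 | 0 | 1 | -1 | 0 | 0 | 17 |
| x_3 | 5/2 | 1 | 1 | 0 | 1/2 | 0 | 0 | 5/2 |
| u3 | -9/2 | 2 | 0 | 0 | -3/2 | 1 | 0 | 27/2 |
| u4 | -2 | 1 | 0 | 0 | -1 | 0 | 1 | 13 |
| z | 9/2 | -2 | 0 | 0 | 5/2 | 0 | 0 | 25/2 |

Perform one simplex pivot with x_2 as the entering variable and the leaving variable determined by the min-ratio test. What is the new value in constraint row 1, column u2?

Ratio test on column x_2 — row 1: entry -1 ≤ 0; row 2: (5/2)/1 = 5/2; row 3: (27/2)/2 = 27/4; row 4: 13/1 = 13. Minimum is 5/2 at row 2 (x_3 leaves); pivot element 1.
Divide row 2 by 1; eliminate column x_2 from the other rows.
Row 1 update in column u2: -1 − (-1)·(1/2) = -1/2.

-1/2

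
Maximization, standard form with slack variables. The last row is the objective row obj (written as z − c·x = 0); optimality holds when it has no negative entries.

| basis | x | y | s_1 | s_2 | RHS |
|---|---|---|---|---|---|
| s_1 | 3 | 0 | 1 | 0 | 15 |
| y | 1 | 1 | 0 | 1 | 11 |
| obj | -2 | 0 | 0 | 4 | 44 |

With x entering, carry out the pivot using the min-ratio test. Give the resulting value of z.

54

Ratio test on column x — row 1: 15/3 = 5; row 2: 11/1 = 11. Minimum is 5 at row 1 (s_1 leaves); pivot element 3.
Pivot on row 1; the obj-row RHS becomes 44 − (-2)·5 = 54.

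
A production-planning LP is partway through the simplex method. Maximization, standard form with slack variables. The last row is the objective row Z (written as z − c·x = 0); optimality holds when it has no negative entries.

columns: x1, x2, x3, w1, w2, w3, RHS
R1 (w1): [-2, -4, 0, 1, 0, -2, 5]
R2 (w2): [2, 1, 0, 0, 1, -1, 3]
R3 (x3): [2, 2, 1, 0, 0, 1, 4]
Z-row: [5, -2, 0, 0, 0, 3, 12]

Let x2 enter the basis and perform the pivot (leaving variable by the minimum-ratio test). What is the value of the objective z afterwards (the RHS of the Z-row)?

Ratio test on column x2 — row 1: entry -4 ≤ 0; row 2: 3/1 = 3; row 3: 4/2 = 2. Minimum is 2 at row 3 (x3 leaves); pivot element 2.
Pivot on row 3; the Z-row RHS becomes 12 − (-2)·2 = 16.

16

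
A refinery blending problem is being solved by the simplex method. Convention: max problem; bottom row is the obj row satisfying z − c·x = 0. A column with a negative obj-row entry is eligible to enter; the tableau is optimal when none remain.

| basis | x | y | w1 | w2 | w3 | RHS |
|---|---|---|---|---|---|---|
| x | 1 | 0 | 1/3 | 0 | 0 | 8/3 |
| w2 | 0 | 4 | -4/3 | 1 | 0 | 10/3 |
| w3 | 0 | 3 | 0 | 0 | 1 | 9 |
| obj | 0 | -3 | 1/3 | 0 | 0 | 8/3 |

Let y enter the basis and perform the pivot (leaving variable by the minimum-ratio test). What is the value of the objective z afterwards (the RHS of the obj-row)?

31/6

Ratio test on column y — row 1: entry 0 ≤ 0; row 2: (10/3)/4 = 5/6; row 3: 9/3 = 3. Minimum is 5/6 at row 2 (w2 leaves); pivot element 4.
Pivot on row 2; the obj-row RHS becomes 8/3 − (-3)·(5/6) = 31/6.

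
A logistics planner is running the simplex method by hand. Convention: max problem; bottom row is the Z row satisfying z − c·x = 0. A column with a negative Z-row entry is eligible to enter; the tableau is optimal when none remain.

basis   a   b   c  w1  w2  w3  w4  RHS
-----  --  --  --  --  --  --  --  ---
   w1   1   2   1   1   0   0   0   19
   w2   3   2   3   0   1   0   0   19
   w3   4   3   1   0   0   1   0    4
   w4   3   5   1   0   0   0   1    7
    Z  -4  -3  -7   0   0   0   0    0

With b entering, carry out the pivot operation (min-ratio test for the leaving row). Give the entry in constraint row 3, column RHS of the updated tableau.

Ratio test on column b — row 1: 19/2 = 19/2; row 2: 19/2 = 19/2; row 3: 4/3 = 4/3; row 4: 7/5 = 7/5. Minimum is 4/3 at row 3 (w3 leaves); pivot element 3.
Divide row 3 by 3; eliminate column b from the other rows.
In the new row 3, the RHS entry is the old entry divided by the pivot: 4/3 = 4/3.

4/3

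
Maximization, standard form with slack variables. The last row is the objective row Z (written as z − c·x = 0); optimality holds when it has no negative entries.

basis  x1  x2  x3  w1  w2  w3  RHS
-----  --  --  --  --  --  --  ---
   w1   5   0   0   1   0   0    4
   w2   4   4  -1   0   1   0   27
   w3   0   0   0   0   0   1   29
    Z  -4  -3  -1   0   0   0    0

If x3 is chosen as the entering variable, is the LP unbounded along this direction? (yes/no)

Every constraint-row entry in column x3 is ≤ 0, so increasing x3 is unbounded.

yes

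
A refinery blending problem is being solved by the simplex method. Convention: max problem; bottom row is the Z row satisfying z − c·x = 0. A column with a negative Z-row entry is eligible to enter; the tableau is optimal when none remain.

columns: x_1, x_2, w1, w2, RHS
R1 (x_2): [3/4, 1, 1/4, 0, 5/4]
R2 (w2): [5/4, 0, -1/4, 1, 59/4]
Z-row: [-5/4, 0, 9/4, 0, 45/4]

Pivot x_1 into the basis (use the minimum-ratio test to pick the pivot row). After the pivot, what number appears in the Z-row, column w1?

8/3

Ratio test on column x_1 — row 1: (5/4)/(3/4) = 5/3; row 2: (59/4)/(5/4) = 59/5. Minimum is 5/3 at row 1 (x_2 leaves); pivot element 3/4.
Divide row 1 by 3/4; eliminate column x_1 from the other rows.
Z-row update in column w1: 9/4 − (-5/4)·(1/3) = 8/3.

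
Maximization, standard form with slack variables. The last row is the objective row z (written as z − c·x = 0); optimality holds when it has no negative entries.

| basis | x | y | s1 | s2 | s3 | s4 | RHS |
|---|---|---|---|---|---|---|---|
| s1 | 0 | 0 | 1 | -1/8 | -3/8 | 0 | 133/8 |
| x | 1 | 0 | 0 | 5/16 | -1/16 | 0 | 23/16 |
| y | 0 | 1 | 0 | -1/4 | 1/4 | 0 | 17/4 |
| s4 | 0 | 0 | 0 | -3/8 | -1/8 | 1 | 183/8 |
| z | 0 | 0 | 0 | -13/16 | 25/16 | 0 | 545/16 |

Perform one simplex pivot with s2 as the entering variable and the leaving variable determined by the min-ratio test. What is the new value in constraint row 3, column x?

4/5

Ratio test on column s2 — row 1: entry -1/8 ≤ 0; row 2: (23/16)/(5/16) = 23/5; row 3: entry -1/4 ≤ 0; row 4: entry -3/8 ≤ 0. Minimum is 23/5 at row 2 (x leaves); pivot element 5/16.
Divide row 2 by 5/16; eliminate column s2 from the other rows.
Row 3 update in column x: 0 − (-1/4)·(16/5) = 4/5.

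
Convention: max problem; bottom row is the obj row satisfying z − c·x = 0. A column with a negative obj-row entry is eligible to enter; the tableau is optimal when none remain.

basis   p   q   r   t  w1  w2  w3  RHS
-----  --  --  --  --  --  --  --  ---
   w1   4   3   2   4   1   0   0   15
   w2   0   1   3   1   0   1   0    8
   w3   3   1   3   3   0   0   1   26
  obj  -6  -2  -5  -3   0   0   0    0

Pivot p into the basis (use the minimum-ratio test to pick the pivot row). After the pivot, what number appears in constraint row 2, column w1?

0

Ratio test on column p — row 1: 15/4 = 15/4; row 2: entry 0 ≤ 0; row 3: 26/3 = 26/3. Minimum is 15/4 at row 1 (w1 leaves); pivot element 4.
Divide row 1 by 4; eliminate column p from the other rows.
Row 2 update in column w1: 0 − 0·(1/4) = 0.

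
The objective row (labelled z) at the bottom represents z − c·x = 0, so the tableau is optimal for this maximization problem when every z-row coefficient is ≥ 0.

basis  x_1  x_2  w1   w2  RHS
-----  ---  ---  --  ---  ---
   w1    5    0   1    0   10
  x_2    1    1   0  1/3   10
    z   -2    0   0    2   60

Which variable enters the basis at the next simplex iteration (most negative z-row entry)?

x_1

Negative z-row entries: x_1: -2.
The most negative is -2 in column x_1, so x_1 enters.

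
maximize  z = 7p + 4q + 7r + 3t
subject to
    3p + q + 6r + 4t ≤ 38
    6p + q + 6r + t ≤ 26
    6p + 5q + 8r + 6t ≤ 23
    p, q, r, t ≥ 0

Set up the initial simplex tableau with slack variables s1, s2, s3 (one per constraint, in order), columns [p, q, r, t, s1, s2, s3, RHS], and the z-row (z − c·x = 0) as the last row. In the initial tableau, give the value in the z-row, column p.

The z-row carries the negated objective coefficients: the p entry is -7.

-7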